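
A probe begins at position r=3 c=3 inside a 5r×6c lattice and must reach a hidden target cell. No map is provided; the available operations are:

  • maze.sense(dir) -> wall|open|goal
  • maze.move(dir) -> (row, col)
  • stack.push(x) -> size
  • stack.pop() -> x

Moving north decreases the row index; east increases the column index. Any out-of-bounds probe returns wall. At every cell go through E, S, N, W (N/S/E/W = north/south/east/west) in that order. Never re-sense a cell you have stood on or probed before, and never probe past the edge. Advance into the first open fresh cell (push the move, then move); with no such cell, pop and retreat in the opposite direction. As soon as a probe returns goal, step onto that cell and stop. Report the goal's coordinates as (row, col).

>>> maze.sense dir: east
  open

>>> stack.push x: east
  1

>>> maze.move dir: east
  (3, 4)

>>> maze.sense dir: east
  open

>>> stack.push x: east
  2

>>> maze.move dir: east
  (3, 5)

>>> maze.sense dir: south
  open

>>> stack.push x: south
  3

>>> maze.move dir: south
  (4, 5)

>>> maze.sense dir: west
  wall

>>> stack.pop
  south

>>> maze.move dir: north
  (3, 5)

>>> maze.sense dir: north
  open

>>> stack.push x: north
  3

>>> maze.move dir: north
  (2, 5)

>>> maze.sense dir: north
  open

>>> stack.push x: north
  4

>>> maze.move dir: north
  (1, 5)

>>> maze.sense dir: north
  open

>>> stack.push x: north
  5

>>> maze.move dir: north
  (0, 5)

>>> maze.sense dir: west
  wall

>>> stack.pop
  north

>>> maze.move dir: south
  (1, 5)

>>> maze.sense dir: west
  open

>>> stack.push x: west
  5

>>> maze.move dir: west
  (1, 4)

>>> maze.sense dir: south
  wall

>>> maze.sense dir: west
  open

>>> stack.push x: west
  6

>>> maze.move dir: west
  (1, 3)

>>> maze.sense dir: south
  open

>>> stack.push x: south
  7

>>> maze.move dir: south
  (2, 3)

>>> maze.sense dir: west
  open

>>> stack.push x: west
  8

>>> maze.move dir: west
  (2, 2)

>>> maze.sense dir: south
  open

>>> stack.push x: south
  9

>>> maze.move dir: south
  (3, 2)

>>> maze.sense dir: south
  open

>>> stack.push x: south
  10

>>> maze.move dir: south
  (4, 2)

>>> maze.sense dir: east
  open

>>> stack.push x: east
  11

>>> maze.move dir: east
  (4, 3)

>>> stack.pop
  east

>>> maze.move dir: west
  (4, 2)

>>> maze.sense dir: west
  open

>>> stack.push x: west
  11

>>> maze.move dir: west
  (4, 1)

>>> maze.sense dir: north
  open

>>> stack.push x: north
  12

>>> maze.move dir: north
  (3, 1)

>>> maze.sense dir: north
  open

>>> stack.push x: north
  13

>>> maze.move dir: north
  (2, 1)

>>> maze.sense dir: north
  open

>>> stack.push x: north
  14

>>> maze.move dir: north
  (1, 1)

>>> maze.sense dir: east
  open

>>> stack.push x: east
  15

>>> maze.move dir: east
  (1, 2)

>>> maze.sense dir: north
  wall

>>> stack.pop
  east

>>> maze.move dir: west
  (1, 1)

>>> maze.sense dir: north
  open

>>> stack.push x: north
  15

>>> maze.move dir: north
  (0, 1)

>>> maze.sense dir: west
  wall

>>> stack.pop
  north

>>> maze.move dir: south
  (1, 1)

>>> maze.sense dir: west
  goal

>>> maze.move dir: west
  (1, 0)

Answer: (1, 0)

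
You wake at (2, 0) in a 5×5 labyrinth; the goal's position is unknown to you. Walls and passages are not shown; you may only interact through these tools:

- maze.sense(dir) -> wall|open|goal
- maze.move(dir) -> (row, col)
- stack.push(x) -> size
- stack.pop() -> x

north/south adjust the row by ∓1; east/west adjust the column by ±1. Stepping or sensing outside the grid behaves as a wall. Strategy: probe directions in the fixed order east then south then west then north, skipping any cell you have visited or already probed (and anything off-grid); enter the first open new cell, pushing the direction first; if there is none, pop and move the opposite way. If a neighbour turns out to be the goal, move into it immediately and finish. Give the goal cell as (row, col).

I run sense using dir='east', which returns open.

Next I call push using x='east', and observe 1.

I use move using dir='east', and see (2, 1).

I run sense using dir='east', which returns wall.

I run sense using dir='south', and see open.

Then push using x='south', — result: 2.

Then move using dir='south', giving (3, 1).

I run sense using dir='east', and get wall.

I invoke sense using dir='south', and get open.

Next I call push using x='south', — result: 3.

I invoke move using dir='south', and observe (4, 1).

Then sense using dir='east', which returns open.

Calling push using x='east', yielding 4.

Now I run move using dir='east', — result: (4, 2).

Next I call sense using dir='east', giving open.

I use push using x='east', — result: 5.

I try move using dir='east', giving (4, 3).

Next I call sense using dir='east', → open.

Using push using x='east', which returns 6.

I run move using dir='east', and see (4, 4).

I use sense using dir='north', giving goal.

I invoke move using dir='north', giving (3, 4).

Answer: (3, 4)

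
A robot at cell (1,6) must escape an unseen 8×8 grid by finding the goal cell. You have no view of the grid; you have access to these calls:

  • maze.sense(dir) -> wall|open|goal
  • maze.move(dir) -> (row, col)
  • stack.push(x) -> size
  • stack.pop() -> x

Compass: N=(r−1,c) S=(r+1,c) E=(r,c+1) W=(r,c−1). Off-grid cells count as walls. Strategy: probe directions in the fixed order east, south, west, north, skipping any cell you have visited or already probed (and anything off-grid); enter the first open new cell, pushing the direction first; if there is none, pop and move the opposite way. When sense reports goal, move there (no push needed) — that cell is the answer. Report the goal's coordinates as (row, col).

I run maze.sense(east), giving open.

I use stack.push(east), — result: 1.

I invoke maze.move(east), and see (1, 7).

Then maze.sense(south), — result: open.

I use stack.push(south), and observe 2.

Calling maze.move(south), and get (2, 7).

I use maze.sense(south), : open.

Calling stack.push(south), yielding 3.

Using maze.move(south), and observe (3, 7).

Invoking maze.sense(south), : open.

I invoke stack.push(south), giving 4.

Invoking maze.move(south), : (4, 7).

I call maze.sense(south), and observe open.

I invoke stack.push(south), yielding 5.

Calling maze.move(south), giving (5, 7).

I try maze.sense(south), and see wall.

Invoking maze.sense(west), and observe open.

Next I call stack.push(west), — result: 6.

I invoke maze.move(west), giving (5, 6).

I invoke maze.sense(south), and see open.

I use stack.push(south), → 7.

I try maze.move(south), : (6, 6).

Calling maze.sense(south), : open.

Calling stack.push(south), and observe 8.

Invoking maze.move(south), — result: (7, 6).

I use maze.sense(east), and see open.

I call stack.push(east), giving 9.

I call maze.move(east), and observe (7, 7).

Using stack.pop, yielding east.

I invoke maze.move(west), and see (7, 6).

I run maze.sense(west), : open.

Using stack.push(west), — result: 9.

Invoking maze.move(west), which returns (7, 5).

Now I run maze.sense(west), and observe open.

I call stack.push(west), and get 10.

I invoke maze.move(west), and see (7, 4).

I use maze.sense(west), which returns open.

Now I run stack.push(west), which returns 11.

Next I call maze.move(west), and observe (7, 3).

Next I call maze.sense(west), → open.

Invoking stack.push(west), : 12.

Then maze.move(west), — result: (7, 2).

I run maze.sense(west), giving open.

Now I run stack.push(west), and get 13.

I try maze.move(west), and observe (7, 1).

Using maze.sense(west), → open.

Now I run stack.push(west), and get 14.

Using maze.move(west), — result: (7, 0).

Now I run maze.sense(north), and get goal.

Using maze.move(north), yielding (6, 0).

Answer: (6, 0)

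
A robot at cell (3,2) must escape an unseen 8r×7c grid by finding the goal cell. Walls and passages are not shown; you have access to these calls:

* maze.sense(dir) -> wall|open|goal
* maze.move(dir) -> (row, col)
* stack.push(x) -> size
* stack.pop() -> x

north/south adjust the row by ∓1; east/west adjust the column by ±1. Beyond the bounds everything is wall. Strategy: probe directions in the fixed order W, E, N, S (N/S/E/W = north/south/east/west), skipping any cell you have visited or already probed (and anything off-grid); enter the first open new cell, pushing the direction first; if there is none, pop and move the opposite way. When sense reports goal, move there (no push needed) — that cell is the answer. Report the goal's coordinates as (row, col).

# 1. maze.sense(dir→west) => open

# 2. stack.push(x→west) => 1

# 3. maze.move(dir→west) => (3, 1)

# 4. maze.sense(dir→west) => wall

# 5. maze.sense(dir→north) => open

# 6. stack.push(x→north) => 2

# 7. maze.move(dir→north) => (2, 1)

# 8. maze.sense(dir→west) => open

# 9. stack.push(x→west) => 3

# 10. maze.move(dir→west) => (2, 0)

# 11. maze.sense(dir→north) => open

# 12. stack.push(x→north) => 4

# 13. maze.move(dir→north) => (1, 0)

# 14. maze.sense(dir→east) => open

# 15. stack.push(x→east) => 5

# 16. maze.move(dir→east) => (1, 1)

# 17. maze.sense(dir→east) => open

# 18. stack.push(x→east) => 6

# 19. maze.move(dir→east) => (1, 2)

# 20. maze.sense(dir→east) => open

# 21. stack.push(x→east) => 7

# 22. maze.move(dir→east) => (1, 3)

# 23. maze.sense(dir→east) => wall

# 24. maze.sense(dir→north) => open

# 25. stack.push(x→north) => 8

# 26. maze.move(dir→north) => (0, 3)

# 27. maze.sense(dir→west) => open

# 28. stack.push(x→west) => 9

# 29. maze.move(dir→west) => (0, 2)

# 30. maze.sense(dir→west) => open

# 31. stack.push(x→west) => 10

# 32. maze.move(dir→west) => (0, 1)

# 33. maze.sense(dir→west) => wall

# 34. stack.pop() => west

# 35. maze.move(dir→east) => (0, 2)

# 36. stack.pop() => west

# 37. maze.move(dir→east) => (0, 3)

# 38. maze.sense(dir→east) => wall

# 39. stack.pop() => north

# 40. maze.move(dir→south) => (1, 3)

# 41. maze.sense(dir→south) => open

# 42. stack.push(x→south) => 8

# 43. maze.move(dir→south) => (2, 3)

# 44. maze.sense(dir→west) => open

# 45. stack.push(x→west) => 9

# 46. maze.move(dir→west) => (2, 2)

# 47. stack.pop() => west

# 48. maze.move(dir→east) => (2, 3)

# 49. maze.sense(dir→east) => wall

# 50. maze.sense(dir→south) => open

# 51. stack.push(x→south) => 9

# 52. maze.move(dir→south) => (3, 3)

# 53. maze.sense(dir→east) => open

# 54. stack.push(x→east) => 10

# 55. maze.move(dir→east) => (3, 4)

# 56. maze.sense(dir→east) => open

# 57. stack.push(x→east) => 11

# 58. maze.move(dir→east) => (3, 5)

# 59. maze.sense(dir→east) => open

# 60. stack.push(x→east) => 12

# 61. maze.move(dir→east) => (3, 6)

# 62. maze.sense(dir→north) => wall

# 63. maze.sense(dir→south) => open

# 64. stack.push(x→south) => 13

# 65. maze.move(dir→south) => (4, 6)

# 66. maze.sense(dir→west) => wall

# 67. maze.sense(dir→south) => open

# 68. stack.push(x→south) => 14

# 69. maze.move(dir→south) => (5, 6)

# 70. maze.sense(dir→west) => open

# 71. stack.push(x→west) => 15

# 72. maze.move(dir→west) => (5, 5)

# 73. maze.sense(dir→west) => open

# 74. stack.push(x→west) => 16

# 75. maze.move(dir→west) => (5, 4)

# 76. maze.sense(dir→west) => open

# 77. stack.push(x→west) => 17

# 78. maze.move(dir→west) => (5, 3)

# 79. maze.sense(dir→west) => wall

# 80. maze.sense(dir→north) => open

# 81. stack.push(x→north) => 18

# 82. maze.move(dir→north) => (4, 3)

# 83. maze.sense(dir→west) => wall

# 84. maze.sense(dir→east) => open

# 85. stack.push(x→east) => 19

# 86. maze.move(dir→east) => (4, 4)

# 87. stack.pop() => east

# 88. maze.move(dir→west) => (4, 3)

# 89. stack.pop() => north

# 90. maze.move(dir→south) => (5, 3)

# 91. maze.sense(dir→south) => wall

# 92. stack.pop() => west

# 93. maze.move(dir→east) => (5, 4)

# 94. maze.sense(dir→south) => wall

# 95. stack.pop() => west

# 96. maze.move(dir→east) => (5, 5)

# 97. maze.sense(dir→south) => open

# 98. stack.push(x→south) => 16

# 99. maze.move(dir→south) => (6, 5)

# 100. maze.sense(dir→east) => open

# 101. stack.push(x→east) => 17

# 102. maze.move(dir→east) => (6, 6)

# 103. maze.sense(dir→south) => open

# 104. stack.push(x→south) => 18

# 105. maze.move(dir→south) => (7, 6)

# 106. maze.sense(dir→west) => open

# 107. stack.push(x→west) => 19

# 108. maze.move(dir→west) => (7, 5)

# 109. maze.sense(dir→west) => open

# 110. stack.push(x→west) => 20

# 111. maze.move(dir→west) => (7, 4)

# 112. maze.sense(dir→west) => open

# 113. stack.push(x→west) => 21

# 114. maze.move(dir→west) => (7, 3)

# 115. maze.sense(dir→west) => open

# 116. stack.push(x→west) => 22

# 117. maze.move(dir→west) => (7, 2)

# 118. maze.sense(dir→west) => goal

# 119. maze.move(dir→west) => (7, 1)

Answer: (7, 1)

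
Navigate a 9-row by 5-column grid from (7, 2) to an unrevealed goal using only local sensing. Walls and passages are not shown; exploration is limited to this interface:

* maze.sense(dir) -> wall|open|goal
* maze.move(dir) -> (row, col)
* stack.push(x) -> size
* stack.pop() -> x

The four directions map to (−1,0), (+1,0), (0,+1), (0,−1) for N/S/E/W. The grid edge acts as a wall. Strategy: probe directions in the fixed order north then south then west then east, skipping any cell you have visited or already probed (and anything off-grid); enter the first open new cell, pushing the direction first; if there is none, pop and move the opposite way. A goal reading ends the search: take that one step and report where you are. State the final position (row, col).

~$ maze.sense dir=north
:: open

~$ stack.push x=north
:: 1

~$ maze.move dir=north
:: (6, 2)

~$ maze.sense dir=north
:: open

~$ stack.push x=north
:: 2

~$ maze.move dir=north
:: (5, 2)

~$ maze.sense dir=north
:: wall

~$ maze.sense dir=west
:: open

~$ stack.push x=west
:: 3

~$ maze.move dir=west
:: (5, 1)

~$ maze.sense dir=north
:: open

~$ stack.push x=north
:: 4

~$ maze.move dir=north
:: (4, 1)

~$ maze.sense dir=north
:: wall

~$ maze.sense dir=west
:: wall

~$ stack.pop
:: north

~$ maze.move dir=south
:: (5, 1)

~$ maze.sense dir=south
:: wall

~$ maze.sense dir=west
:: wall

~$ stack.pop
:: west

~$ maze.move dir=east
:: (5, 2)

~$ maze.sense dir=east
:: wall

~$ stack.pop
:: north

~$ maze.move dir=south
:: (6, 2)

~$ maze.sense dir=east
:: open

~$ stack.push x=east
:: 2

~$ maze.move dir=east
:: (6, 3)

~$ maze.sense dir=south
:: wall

~$ maze.sense dir=east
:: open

~$ stack.push x=east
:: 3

~$ maze.move dir=east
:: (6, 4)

~$ maze.sense dir=north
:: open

~$ stack.push x=north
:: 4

~$ maze.move dir=north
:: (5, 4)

~$ maze.sense dir=north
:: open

~$ stack.push x=north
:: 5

~$ maze.move dir=north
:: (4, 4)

~$ maze.sense dir=north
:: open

~$ stack.push x=north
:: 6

~$ maze.move dir=north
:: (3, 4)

~$ maze.sense dir=north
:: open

~$ stack.push x=north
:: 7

~$ maze.move dir=north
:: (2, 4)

~$ maze.sense dir=north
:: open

~$ stack.push x=north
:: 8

~$ maze.move dir=north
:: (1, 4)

~$ maze.sense dir=north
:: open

~$ stack.push x=north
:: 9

~$ maze.move dir=north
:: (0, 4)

~$ maze.sense dir=west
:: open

~$ stack.push x=west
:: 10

~$ maze.move dir=west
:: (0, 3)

~$ maze.sense dir=south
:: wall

~$ maze.sense dir=west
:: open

~$ stack.push x=west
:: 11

~$ maze.move dir=west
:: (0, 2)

~$ maze.sense dir=south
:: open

~$ stack.push x=south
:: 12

~$ maze.move dir=south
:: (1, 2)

~$ maze.sense dir=south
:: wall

~$ maze.sense dir=west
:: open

~$ stack.push x=west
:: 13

~$ maze.move dir=west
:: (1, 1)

~$ maze.sense dir=north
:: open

~$ stack.push x=north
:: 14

~$ maze.move dir=north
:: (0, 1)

~$ maze.sense dir=west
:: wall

~$ stack.pop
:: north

~$ maze.move dir=south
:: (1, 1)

~$ maze.sense dir=south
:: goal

~$ maze.move dir=south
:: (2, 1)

Answer: (2, 1)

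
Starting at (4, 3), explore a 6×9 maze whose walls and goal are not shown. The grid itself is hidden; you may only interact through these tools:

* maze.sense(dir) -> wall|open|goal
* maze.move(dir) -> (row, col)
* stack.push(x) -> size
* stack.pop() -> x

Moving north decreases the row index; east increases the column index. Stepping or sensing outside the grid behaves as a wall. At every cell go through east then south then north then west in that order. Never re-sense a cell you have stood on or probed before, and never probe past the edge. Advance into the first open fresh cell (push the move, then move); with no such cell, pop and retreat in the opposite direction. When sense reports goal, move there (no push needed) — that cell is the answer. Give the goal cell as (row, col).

·→ maze.sense(dir=east)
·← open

·→ stack.push(x=east)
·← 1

·→ maze.move(dir=east)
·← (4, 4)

·→ maze.sense(dir=east)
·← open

·→ stack.push(x=east)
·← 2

·→ maze.move(dir=east)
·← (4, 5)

·→ maze.sense(dir=east)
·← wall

·→ maze.sense(dir=south)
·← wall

·→ maze.sense(dir=north)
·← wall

·→ stack.pop()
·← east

·→ maze.move(dir=west)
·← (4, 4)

·→ maze.sense(dir=south)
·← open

·→ stack.push(x=south)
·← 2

·→ maze.move(dir=south)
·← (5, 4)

·→ maze.sense(dir=west)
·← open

·→ stack.push(x=west)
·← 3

·→ maze.move(dir=west)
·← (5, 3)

·→ maze.sense(dir=west)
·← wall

·→ stack.pop()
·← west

·→ maze.move(dir=east)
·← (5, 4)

·→ stack.pop()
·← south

·→ maze.move(dir=north)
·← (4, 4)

·→ maze.sense(dir=north)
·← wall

·→ stack.pop()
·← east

·→ maze.move(dir=west)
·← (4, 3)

·→ maze.sense(dir=north)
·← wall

·→ maze.sense(dir=west)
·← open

·→ stack.push(x=west)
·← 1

·→ maze.move(dir=west)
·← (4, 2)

·→ maze.sense(dir=north)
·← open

·→ stack.push(x=north)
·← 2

·→ maze.move(dir=north)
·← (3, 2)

·→ maze.sense(dir=north)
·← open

·→ stack.push(x=north)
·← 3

·→ maze.move(dir=north)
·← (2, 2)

·→ maze.sense(dir=east)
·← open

·→ stack.push(x=east)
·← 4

·→ maze.move(dir=east)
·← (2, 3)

·→ maze.sense(dir=east)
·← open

·→ stack.push(x=east)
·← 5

·→ maze.move(dir=east)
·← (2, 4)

·→ maze.sense(dir=east)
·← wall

·→ maze.sense(dir=north)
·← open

·→ stack.push(x=north)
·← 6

·→ maze.move(dir=north)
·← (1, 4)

·→ maze.sense(dir=east)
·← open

·→ stack.push(x=east)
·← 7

·→ maze.move(dir=east)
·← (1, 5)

·→ maze.sense(dir=east)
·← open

·→ stack.push(x=east)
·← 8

·→ maze.move(dir=east)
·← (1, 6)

·→ maze.sense(dir=east)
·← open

·→ stack.push(x=east)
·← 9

·→ maze.move(dir=east)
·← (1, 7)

·→ maze.sense(dir=east)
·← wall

·→ maze.sense(dir=south)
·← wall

·→ maze.sense(dir=north)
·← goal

·→ maze.move(dir=north)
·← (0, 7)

Answer: (0, 7)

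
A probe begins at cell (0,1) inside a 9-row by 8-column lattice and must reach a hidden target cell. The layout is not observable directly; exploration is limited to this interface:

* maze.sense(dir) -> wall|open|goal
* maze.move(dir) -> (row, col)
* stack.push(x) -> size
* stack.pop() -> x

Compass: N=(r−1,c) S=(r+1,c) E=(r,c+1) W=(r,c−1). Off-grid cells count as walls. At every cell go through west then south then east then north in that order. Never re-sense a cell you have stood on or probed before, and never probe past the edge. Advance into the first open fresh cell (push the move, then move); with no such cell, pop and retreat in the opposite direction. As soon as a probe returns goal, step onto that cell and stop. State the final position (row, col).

>> maze.sense(west)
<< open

>> stack.push(west)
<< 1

>> maze.move(west)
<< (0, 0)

>> maze.sense(south)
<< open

>> stack.push(south)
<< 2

>> maze.move(south)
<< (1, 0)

>> maze.sense(south)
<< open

>> stack.push(south)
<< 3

>> maze.move(south)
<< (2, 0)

>> maze.sense(south)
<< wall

>> maze.sense(east)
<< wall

>> stack.pop()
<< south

>> maze.move(north)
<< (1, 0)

>> maze.sense(east)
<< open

>> stack.push(east)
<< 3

>> maze.move(east)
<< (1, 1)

>> maze.sense(east)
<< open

>> stack.push(east)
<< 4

>> maze.move(east)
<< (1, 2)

>> maze.sense(south)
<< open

>> stack.push(south)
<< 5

>> maze.move(south)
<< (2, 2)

>> maze.sense(south)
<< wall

>> maze.sense(east)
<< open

>> stack.push(east)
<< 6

>> maze.move(east)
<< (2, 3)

>> maze.sense(south)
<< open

>> stack.push(south)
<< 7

>> maze.move(south)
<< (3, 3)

>> maze.sense(south)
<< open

>> stack.push(south)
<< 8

>> maze.move(south)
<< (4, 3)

>> maze.sense(west)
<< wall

>> maze.sense(south)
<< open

>> stack.push(south)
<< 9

>> maze.move(south)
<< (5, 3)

>> maze.sense(west)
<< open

>> stack.push(west)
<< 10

>> maze.move(west)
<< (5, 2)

>> maze.sense(west)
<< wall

>> maze.sense(south)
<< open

>> stack.push(south)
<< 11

>> maze.move(south)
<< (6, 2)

>> maze.sense(west)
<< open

>> stack.push(west)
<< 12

>> maze.move(west)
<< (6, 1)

>> maze.sense(west)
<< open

>> stack.push(west)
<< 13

>> maze.move(west)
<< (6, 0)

>> maze.sense(south)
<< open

>> stack.push(south)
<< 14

>> maze.move(south)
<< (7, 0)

>> maze.sense(south)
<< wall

>> maze.sense(east)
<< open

>> stack.push(east)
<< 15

>> maze.move(east)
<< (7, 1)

>> maze.sense(south)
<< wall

>> maze.sense(east)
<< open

>> stack.push(east)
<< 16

>> maze.move(east)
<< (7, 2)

>> maze.sense(south)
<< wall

>> maze.sense(east)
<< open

>> stack.push(east)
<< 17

>> maze.move(east)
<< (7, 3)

>> maze.sense(south)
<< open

>> stack.push(south)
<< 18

>> maze.move(south)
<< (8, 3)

>> maze.sense(east)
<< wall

>> stack.pop()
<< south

>> maze.move(north)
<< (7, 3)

>> maze.sense(east)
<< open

>> stack.push(east)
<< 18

>> maze.move(east)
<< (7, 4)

>> maze.sense(east)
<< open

>> stack.push(east)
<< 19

>> maze.move(east)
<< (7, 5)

>> maze.sense(south)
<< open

>> stack.push(south)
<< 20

>> maze.move(south)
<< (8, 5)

>> maze.sense(east)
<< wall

>> stack.pop()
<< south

>> maze.move(north)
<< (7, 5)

>> maze.sense(east)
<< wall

>> maze.sense(north)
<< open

>> stack.push(north)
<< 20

>> maze.move(north)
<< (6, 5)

>> maze.sense(west)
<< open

>> stack.push(west)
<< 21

>> maze.move(west)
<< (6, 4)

>> maze.sense(west)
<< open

>> stack.push(west)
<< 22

>> maze.move(west)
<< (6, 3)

>> stack.pop()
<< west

>> maze.move(east)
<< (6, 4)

>> maze.sense(north)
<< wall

>> stack.pop()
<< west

>> maze.move(east)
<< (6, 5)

>> maze.sense(east)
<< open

>> stack.push(east)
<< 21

>> maze.move(east)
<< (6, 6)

>> maze.sense(east)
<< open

>> stack.push(east)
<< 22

>> maze.move(east)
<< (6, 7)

>> maze.sense(south)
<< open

>> stack.push(south)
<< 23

>> maze.move(south)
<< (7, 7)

>> maze.sense(south)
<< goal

>> maze.move(south)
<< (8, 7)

Answer: (8, 7)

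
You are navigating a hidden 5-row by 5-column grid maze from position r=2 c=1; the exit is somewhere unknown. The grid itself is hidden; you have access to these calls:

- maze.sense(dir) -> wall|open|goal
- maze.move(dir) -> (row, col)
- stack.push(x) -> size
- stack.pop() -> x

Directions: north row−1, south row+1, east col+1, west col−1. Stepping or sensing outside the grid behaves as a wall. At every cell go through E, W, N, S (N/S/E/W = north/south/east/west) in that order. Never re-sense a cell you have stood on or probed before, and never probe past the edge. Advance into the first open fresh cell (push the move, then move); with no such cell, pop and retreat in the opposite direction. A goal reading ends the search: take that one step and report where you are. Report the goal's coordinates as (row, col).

~$ maze.sense east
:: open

~$ stack.push east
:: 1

~$ maze.move east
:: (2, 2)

~$ maze.sense east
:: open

~$ stack.push east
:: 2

~$ maze.move east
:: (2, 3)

~$ maze.sense east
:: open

~$ stack.push east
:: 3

~$ maze.move east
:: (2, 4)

~$ maze.sense north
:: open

~$ stack.push north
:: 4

~$ maze.move north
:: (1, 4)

~$ maze.sense west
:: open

~$ stack.push west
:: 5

~$ maze.move west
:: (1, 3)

~$ maze.sense west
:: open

~$ stack.push west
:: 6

~$ maze.move west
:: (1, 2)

~$ maze.sense west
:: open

~$ stack.push west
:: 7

~$ maze.move west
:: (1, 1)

~$ maze.sense west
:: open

~$ stack.push west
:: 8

~$ maze.move west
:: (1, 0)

~$ maze.sense north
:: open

~$ stack.push north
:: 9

~$ maze.move north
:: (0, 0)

~$ maze.sense east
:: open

~$ stack.push east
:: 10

~$ maze.move east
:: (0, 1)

~$ maze.sense east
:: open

~$ stack.push east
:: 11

~$ maze.move east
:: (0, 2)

~$ maze.sense east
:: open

~$ stack.push east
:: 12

~$ maze.move east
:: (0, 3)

~$ maze.sense east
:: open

~$ stack.push east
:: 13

~$ maze.move east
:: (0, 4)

~$ stack.pop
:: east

~$ maze.move west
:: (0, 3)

~$ stack.pop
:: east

~$ maze.move west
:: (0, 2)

~$ stack.pop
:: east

~$ maze.move west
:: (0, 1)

~$ stack.pop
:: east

~$ maze.move west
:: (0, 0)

~$ stack.pop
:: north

~$ maze.move south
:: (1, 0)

~$ maze.sense south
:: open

~$ stack.push south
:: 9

~$ maze.move south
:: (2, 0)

~$ maze.sense south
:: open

~$ stack.push south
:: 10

~$ maze.move south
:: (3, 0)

~$ maze.sense east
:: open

~$ stack.push east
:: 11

~$ maze.move east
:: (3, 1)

~$ maze.sense east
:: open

~$ stack.push east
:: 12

~$ maze.move east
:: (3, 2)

~$ maze.sense east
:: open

~$ stack.push east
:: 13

~$ maze.move east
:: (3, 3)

~$ maze.sense east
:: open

~$ stack.push east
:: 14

~$ maze.move east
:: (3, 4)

~$ maze.sense south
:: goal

~$ maze.move south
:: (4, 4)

Answer: (4, 4)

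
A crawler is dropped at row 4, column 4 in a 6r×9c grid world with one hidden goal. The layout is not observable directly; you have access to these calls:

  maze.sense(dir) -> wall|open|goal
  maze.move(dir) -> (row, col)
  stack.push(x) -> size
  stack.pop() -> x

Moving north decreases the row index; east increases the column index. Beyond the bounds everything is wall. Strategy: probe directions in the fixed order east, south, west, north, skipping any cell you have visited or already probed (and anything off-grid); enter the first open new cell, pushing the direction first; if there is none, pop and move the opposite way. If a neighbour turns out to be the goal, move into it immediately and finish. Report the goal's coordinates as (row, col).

>>> sense dir=east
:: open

>>> push x=east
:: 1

>>> move dir=east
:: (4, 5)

>>> sense dir=east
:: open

>>> push x=east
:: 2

>>> move dir=east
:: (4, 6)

>>> sense dir=east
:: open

>>> push x=east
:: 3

>>> move dir=east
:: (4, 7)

>>> sense dir=east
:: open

>>> push x=east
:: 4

>>> move dir=east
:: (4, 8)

>>> sense dir=south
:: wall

>>> sense dir=north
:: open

>>> push x=north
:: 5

>>> move dir=north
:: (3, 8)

>>> sense dir=west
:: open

>>> push x=west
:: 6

>>> move dir=west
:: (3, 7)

>>> sense dir=west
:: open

>>> push x=west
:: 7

>>> move dir=west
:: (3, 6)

>>> sense dir=west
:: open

>>> push x=west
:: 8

>>> move dir=west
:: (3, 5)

>>> sense dir=west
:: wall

>>> sense dir=north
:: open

>>> push x=north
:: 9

>>> move dir=north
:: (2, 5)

>>> sense dir=east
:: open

>>> push x=east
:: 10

>>> move dir=east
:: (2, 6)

>>> sense dir=east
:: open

>>> push x=east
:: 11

>>> move dir=east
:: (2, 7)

>>> sense dir=east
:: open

>>> push x=east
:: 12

>>> move dir=east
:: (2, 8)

>>> sense dir=north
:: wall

>>> pop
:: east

>>> move dir=west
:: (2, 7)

>>> sense dir=north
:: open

>>> push x=north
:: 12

>>> move dir=north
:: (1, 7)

>>> sense dir=west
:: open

>>> push x=west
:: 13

>>> move dir=west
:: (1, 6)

>>> sense dir=west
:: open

>>> push x=west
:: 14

>>> move dir=west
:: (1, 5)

>>> sense dir=west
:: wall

>>> sense dir=north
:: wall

>>> pop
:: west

>>> move dir=east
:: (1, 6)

>>> sense dir=north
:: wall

>>> pop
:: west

>>> move dir=east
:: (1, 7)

>>> sense dir=north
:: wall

>>> pop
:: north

>>> move dir=south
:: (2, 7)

>>> pop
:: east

>>> move dir=west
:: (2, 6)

>>> pop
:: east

>>> move dir=west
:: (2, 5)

>>> sense dir=west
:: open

>>> push x=west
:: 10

>>> move dir=west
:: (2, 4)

>>> sense dir=west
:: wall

>>> pop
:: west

>>> move dir=east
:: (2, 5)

>>> pop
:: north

>>> move dir=south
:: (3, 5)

>>> pop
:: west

>>> move dir=east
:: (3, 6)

>>> pop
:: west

>>> move dir=east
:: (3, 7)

>>> pop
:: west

>>> move dir=east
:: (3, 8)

>>> pop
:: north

>>> move dir=south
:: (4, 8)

>>> pop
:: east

>>> move dir=west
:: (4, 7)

>>> sense dir=south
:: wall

>>> pop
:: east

>>> move dir=west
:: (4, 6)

>>> sense dir=south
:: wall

>>> pop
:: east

>>> move dir=west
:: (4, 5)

>>> sense dir=south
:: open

>>> push x=south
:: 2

>>> move dir=south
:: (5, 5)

>>> sense dir=west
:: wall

>>> pop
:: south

>>> move dir=north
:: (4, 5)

>>> pop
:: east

>>> move dir=west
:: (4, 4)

>>> sense dir=west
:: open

>>> push x=west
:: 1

>>> move dir=west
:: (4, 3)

>>> sense dir=south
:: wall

>>> sense dir=west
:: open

>>> push x=west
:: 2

>>> move dir=west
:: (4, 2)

>>> sense dir=south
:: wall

>>> sense dir=west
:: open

>>> push x=west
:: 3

>>> move dir=west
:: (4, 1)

>>> sense dir=south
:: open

>>> push x=south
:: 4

>>> move dir=south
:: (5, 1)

>>> sense dir=west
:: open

>>> push x=west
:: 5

>>> move dir=west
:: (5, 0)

>>> sense dir=north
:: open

>>> push x=north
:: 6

>>> move dir=north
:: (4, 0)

>>> sense dir=north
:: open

>>> push x=north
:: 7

>>> move dir=north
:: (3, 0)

>>> sense dir=east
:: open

>>> push x=east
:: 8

>>> move dir=east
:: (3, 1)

>>> sense dir=east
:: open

>>> push x=east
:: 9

>>> move dir=east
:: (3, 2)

>>> sense dir=east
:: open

>>> push x=east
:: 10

>>> move dir=east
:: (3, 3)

>>> pop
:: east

>>> move dir=west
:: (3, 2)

>>> sense dir=north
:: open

>>> push x=north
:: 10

>>> move dir=north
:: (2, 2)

>>> sense dir=west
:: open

>>> push x=west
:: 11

>>> move dir=west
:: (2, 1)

>>> sense dir=west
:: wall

>>> sense dir=north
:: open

>>> push x=north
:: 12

>>> move dir=north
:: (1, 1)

>>> sense dir=east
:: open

>>> push x=east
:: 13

>>> move dir=east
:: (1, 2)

>>> sense dir=east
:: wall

>>> sense dir=north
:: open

>>> push x=north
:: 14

>>> move dir=north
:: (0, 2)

>>> sense dir=east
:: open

>>> push x=east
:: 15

>>> move dir=east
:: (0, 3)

>>> sense dir=east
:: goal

>>> move dir=east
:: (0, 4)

Answer: (0, 4)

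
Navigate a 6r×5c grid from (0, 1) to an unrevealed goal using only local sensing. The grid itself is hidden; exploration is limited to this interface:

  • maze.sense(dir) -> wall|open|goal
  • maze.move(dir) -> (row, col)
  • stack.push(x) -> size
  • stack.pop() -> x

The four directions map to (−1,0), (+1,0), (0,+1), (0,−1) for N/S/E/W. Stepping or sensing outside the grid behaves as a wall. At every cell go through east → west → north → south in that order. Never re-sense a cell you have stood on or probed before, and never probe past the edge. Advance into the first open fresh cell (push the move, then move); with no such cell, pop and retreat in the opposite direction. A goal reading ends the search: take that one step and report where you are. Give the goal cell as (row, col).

Now I run sense(east), and see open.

Calling push(east), : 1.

Using move(east), and get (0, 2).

I invoke sense(east), — result: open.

Invoking push(east), — result: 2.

Using move(east), and observe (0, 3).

Calling sense(east), → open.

I use push(east), which returns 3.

I call move(east), giving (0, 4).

I run sense(south), yielding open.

Then push(south), → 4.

I call move(south), and observe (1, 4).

Now I run sense(west), and see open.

Using push(west), and observe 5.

Calling move(west), → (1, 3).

Using sense(west), and observe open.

I invoke push(west), — result: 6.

Then move(west), and get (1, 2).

Next I call sense(west), — result: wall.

Invoking sense(south), and get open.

Then push(south), giving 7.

Next I call move(south), — result: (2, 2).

I call sense(east), and get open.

I call push(east), → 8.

Next I call move(east), giving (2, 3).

I try sense(east), yielding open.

Now I run push(east), yielding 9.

Calling move(east), and get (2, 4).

Invoking sense(south), which returns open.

I use push(south), : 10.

I use move(south), : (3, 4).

I try sense(west), and get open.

I try push(west), which returns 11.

Invoking move(west), giving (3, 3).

Invoking sense(west), and see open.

Calling push(west), which returns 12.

I invoke move(west), — result: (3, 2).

I run sense(west), giving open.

I run push(west), → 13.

I invoke move(west), which returns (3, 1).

I use sense(west), and see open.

Next I call push(west), → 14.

I invoke move(west), : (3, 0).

I try sense(north), and see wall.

I run sense(south), : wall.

I invoke pop, and observe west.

I run move(east), — result: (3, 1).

I invoke sense(north), giving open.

I call push(north), giving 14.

Then move(north), → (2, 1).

I call pop(), yielding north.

Calling move(south), : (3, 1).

Using sense(south), yielding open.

I call push(south), — result: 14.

I call move(south), yielding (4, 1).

I try sense(east), giving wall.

Calling sense(south), and observe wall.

I use pop(), and get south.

I invoke move(north), and get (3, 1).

I use pop, yielding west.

I call move(east), giving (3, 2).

Using pop, → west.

I try move(east), → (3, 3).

Now I run sense(south), — result: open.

I use push(south), yielding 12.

Now I run move(south), which returns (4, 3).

Invoking sense(east), → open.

Then push(east), yielding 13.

I call move(east), — result: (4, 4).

Invoking sense(south), which returns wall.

Invoking pop(), — result: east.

I call move(west), yielding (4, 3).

I use sense(south), and observe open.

Then push(south), → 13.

I call move(south), and get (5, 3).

Next I call sense(west), → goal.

I run move(west), → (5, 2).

Answer: (5, 2)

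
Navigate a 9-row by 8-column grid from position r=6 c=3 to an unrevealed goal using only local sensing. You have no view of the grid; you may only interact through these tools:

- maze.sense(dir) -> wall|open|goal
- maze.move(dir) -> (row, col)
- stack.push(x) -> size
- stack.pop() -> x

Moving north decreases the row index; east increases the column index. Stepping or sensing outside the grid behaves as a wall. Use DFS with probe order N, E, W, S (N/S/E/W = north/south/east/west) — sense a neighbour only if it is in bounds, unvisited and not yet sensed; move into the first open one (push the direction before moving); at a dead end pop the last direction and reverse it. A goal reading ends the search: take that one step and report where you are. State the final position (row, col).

[in] maze.sense dir='north'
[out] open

[in] stack.push x='north'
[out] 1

[in] maze.move dir='north'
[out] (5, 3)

[in] maze.sense dir='north'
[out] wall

[in] maze.sense dir='east'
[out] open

[in] stack.push x='east'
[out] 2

[in] maze.move dir='east'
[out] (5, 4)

[in] maze.sense dir='north'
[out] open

[in] stack.push x='north'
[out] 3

[in] maze.move dir='north'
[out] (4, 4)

[in] maze.sense dir='north'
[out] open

[in] stack.push x='north'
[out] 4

[in] maze.move dir='north'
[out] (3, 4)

[in] maze.sense dir='north'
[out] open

[in] stack.push x='north'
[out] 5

[in] maze.move dir='north'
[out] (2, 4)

[in] maze.sense dir='north'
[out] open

[in] stack.push x='north'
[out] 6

[in] maze.move dir='north'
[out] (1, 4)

[in] maze.sense dir='north'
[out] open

[in] stack.push x='north'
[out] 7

[in] maze.move dir='north'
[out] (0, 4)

[in] maze.sense dir='east'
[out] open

[in] stack.push x='east'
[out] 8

[in] maze.move dir='east'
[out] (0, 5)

[in] maze.sense dir='east'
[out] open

[in] stack.push x='east'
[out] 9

[in] maze.move dir='east'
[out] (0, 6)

[in] maze.sense dir='east'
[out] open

[in] stack.push x='east'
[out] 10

[in] maze.move dir='east'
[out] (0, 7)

[in] maze.sense dir='south'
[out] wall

[in] stack.pop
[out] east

[in] maze.move dir='west'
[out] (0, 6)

[in] maze.sense dir='south'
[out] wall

[in] stack.pop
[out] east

[in] maze.move dir='west'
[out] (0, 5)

[in] maze.sense dir='south'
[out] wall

[in] stack.pop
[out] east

[in] maze.move dir='west'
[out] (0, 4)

[in] maze.sense dir='west'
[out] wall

[in] stack.pop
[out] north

[in] maze.move dir='south'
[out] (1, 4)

[in] maze.sense dir='west'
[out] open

[in] stack.push x='west'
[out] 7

[in] maze.move dir='west'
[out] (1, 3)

[in] maze.sense dir='west'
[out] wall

[in] maze.sense dir='south'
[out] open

[in] stack.push x='south'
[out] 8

[in] maze.move dir='south'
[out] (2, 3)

[in] maze.sense dir='west'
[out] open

[in] stack.push x='west'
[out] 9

[in] maze.move dir='west'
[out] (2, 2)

[in] maze.sense dir='west'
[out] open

[in] stack.push x='west'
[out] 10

[in] maze.move dir='west'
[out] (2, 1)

[in] maze.sense dir='north'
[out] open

[in] stack.push x='north'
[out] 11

[in] maze.move dir='north'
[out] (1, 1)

[in] maze.sense dir='north'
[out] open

[in] stack.push x='north'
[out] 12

[in] maze.move dir='north'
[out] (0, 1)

[in] maze.sense dir='east'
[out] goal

[in] maze.move dir='east'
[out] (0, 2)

Answer: (0, 2)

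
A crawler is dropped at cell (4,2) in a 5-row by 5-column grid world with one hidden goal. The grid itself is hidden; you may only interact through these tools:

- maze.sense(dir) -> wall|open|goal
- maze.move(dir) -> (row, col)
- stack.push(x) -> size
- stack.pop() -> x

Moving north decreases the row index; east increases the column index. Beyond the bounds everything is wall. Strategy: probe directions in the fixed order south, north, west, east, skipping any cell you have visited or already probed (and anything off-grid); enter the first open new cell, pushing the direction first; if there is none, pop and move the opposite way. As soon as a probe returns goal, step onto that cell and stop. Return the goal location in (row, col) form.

% sense dir=north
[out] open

% push x=north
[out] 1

% move dir=north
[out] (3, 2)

% sense dir=north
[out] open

% push x=north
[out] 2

% move dir=north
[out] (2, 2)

% sense dir=north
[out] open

% push x=north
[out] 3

% move dir=north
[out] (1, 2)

% sense dir=north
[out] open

% push x=north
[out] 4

% move dir=north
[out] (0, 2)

% sense dir=west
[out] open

% push x=west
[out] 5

% move dir=west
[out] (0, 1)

% sense dir=south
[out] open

% push x=south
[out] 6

% move dir=south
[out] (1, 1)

% sense dir=south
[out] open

% push x=south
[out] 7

% move dir=south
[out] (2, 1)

% sense dir=south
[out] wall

% sense dir=west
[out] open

% push x=west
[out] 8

% move dir=west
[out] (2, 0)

% sense dir=south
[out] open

% push x=south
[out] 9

% move dir=south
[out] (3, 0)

% sense dir=south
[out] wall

% pop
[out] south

% move dir=north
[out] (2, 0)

% sense dir=north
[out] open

% push x=north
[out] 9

% move dir=north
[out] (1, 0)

% sense dir=north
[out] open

% push x=north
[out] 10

% move dir=north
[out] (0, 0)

% pop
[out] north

% move dir=south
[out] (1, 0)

% pop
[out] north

% move dir=south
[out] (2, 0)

% pop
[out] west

% move dir=east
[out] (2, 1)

% pop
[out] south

% move dir=north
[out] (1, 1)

% pop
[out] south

% move dir=north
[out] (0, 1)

% pop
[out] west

% move dir=east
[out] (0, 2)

% sense dir=east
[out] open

% push x=east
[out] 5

% move dir=east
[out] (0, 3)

% sense dir=south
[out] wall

% sense dir=east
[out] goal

% move dir=east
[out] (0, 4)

Answer: (0, 4)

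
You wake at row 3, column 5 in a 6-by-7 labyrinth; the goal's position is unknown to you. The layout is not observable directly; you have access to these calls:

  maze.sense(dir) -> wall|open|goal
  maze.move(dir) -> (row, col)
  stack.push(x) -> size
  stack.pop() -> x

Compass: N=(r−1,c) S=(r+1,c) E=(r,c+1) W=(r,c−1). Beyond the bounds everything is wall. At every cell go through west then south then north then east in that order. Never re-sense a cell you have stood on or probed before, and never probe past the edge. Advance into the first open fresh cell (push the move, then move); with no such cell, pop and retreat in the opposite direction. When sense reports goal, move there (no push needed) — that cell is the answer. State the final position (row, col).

I run maze.sense using west, : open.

I run stack.push using west, giving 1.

Invoking maze.move using west, and get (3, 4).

I call maze.sense using west, and see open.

I invoke stack.push using west, yielding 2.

Invoking maze.move using west, and get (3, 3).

I invoke maze.sense using west, which returns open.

Invoking stack.push using west, giving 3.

Using maze.move using west, : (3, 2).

Next I call maze.sense using west, which returns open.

I try stack.push using west, : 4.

I call maze.move using west, — result: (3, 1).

Then maze.sense using west, which returns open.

Next I call stack.push using west, : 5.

Then maze.move using west, and get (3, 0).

Next I call maze.sense using south, yielding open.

Invoking stack.push using south, which returns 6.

I call maze.move using south, and get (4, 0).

Using maze.sense using south, : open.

Invoking stack.push using south, yielding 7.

Now I run maze.move using south, which returns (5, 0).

Using maze.sense using east, and see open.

I use stack.push using east, → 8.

Now I run maze.move using east, : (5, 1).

Using maze.sense using north, giving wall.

Then maze.sense using east, : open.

I invoke stack.push using east, and observe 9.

Invoking maze.move using east, and observe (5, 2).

Now I run maze.sense using north, → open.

I try stack.push using north, and get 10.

Then maze.move using north, yielding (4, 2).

Now I run maze.sense using east, which returns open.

Now I run stack.push using east, which returns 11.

Calling maze.move using east, → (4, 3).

Then maze.sense using south, and get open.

Next I call stack.push using south, — result: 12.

Using maze.move using south, : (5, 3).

Next I call maze.sense using east, → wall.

Then stack.pop, which returns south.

I run maze.move using north, which returns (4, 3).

Next I call maze.sense using east, which returns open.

Calling stack.push using east, : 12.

I call maze.move using east, and see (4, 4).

Invoking maze.sense using east, — result: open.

I call stack.push using east, and see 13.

Using maze.move using east, which returns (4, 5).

I call maze.sense using south, → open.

Using stack.push using south, and observe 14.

Now I run maze.move using south, : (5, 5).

I try maze.sense using east, and observe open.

I use stack.push using east, giving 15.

Next I call maze.move using east, : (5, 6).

I try maze.sense using north, — result: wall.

I run stack.pop, : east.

I invoke maze.move using west, and observe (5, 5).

I call stack.pop(), → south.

Now I run maze.move using north, → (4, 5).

Invoking stack.pop, → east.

I invoke maze.move using west, → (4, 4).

Calling stack.pop(), which returns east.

Next I call maze.move using west, yielding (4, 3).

Next I call stack.pop, and observe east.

I invoke maze.move using west, — result: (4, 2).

I try stack.pop, and get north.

I try maze.move using south, which returns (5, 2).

Next I call stack.pop, giving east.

Now I run maze.move using west, yielding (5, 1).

Then stack.pop(), and see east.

I use maze.move using west, — result: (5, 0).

Now I run stack.pop(), and observe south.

Now I run maze.move using north, giving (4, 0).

I try stack.pop, : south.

I try maze.move using north, → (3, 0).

Next I call maze.sense using north, yielding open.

I use stack.push using north, → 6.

Then maze.move using north, giving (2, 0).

Then maze.sense using north, → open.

I use stack.push using north, → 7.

Invoking maze.move using north, : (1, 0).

Next I call maze.sense using north, which returns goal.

Then maze.move using north, yielding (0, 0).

Answer: (0, 0)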